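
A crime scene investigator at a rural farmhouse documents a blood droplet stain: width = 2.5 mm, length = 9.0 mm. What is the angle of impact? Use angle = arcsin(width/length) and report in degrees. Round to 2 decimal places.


Blood spatter impact angle calculation:
width / length = 2.5 / 9.0 = 0.277778
angle = arcsin(0.277778)
angle = 16.13 degrees

16.13


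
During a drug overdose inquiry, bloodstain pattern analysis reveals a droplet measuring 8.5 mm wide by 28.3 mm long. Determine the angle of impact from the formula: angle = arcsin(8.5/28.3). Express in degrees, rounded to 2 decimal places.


Blood spatter impact angle calculation:
width / length = 8.5 / 28.3 = 0.300353
angle = arcsin(0.300353)
angle = 17.48 degrees

17.48


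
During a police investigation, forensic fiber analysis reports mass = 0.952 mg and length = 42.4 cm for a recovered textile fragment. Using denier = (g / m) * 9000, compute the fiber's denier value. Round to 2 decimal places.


Denier calculation:
Mass in grams = 0.952 mg / 1000 = 0.000952 g
Length in meters = 42.4 cm / 100 = 0.424 m
Linear density = mass / length = 0.000952 / 0.424 = 0.00224528 g/m
Denier = (g/m) * 9000 = 0.00224528 * 9000 = 20.21

20.21


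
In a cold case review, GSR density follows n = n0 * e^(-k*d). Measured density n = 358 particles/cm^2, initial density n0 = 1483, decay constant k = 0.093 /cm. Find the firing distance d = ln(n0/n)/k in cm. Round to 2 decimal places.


GSR distance calculation:
n0/n = 1483 / 358 = 4.142458
ln(n0/n) = 1.421289
d = 1.421289 / 0.093 = 15.28 cm

15.28


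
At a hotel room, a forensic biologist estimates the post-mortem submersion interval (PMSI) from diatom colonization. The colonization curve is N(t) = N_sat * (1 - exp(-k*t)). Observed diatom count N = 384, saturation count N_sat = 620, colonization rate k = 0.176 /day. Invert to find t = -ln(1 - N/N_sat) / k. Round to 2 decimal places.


PMSI from diatom colonization curve:
N / N_sat = 384 / 620 = 0.619355
1 - N/N_sat = 0.380645
ln(1 - N/N_sat) = -0.965888
t = -ln(1 - N/N_sat) / k = -(-0.965888) / 0.176 = 5.49 days

5.49


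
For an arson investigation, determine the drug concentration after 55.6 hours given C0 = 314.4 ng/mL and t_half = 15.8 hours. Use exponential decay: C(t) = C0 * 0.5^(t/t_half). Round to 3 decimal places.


Drug concentration decay:
Number of half-lives = t / t_half = 55.6 / 15.8 = 3.518987
Decay factor = 0.5^3.518987 = 0.08723271
C(t) = 314.4 * 0.08723271 = 27.426 ng/mL

27.426


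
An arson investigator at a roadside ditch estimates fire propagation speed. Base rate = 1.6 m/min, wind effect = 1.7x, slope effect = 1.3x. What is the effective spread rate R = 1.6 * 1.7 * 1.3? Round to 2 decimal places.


Fire spread rate calculation:
R = R0 * wind_factor * slope_factor
= 1.6 * 1.7 * 1.3
= 2.72 * 1.3
= 3.54 m/min

3.54


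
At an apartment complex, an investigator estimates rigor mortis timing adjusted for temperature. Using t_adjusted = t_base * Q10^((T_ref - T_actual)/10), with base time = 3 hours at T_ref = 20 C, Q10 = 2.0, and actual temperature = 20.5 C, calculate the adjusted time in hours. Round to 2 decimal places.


Rigor mortis time adjustment:
Exponent = (T_ref - T_actual) / 10 = (20 - 20.5) / 10 = -0.05
Q10 factor = 2.0^-0.05 = 0.96594
t_adjusted = 3 * 0.96594 = 2.90 hours

2.90


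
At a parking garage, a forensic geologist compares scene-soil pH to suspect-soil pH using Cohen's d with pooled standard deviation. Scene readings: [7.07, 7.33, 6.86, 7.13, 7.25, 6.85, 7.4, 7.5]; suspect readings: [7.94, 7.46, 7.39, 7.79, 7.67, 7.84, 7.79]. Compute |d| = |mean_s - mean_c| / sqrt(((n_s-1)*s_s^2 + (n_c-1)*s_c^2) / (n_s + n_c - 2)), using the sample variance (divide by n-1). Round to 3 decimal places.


Pooled-variance Cohen's d for soil pH comparison:
Scene mean = 57.39 / 8 = 7.17375
Suspect mean = 53.88 / 7 = 7.697143
Scene sample variance s_s^2 = 0.057684
Suspect sample variance s_c^2 = 0.041324
Pooled variance = ((n_s-1)*s_s^2 + (n_c-1)*s_c^2) / (n_s + n_c - 2) = 0.050133
Pooled SD = sqrt(0.050133) = 0.223904
Mean difference = -0.523393
|d| = |-0.523393| / 0.223904 = 2.338

2.338


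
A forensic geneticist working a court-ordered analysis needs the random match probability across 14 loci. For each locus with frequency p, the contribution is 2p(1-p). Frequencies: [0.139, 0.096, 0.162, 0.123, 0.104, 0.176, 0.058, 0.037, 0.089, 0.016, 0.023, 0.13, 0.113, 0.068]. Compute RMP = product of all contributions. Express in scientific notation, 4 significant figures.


Computing RMP for 14 loci:
Locus 1: 2 * 0.139 * 0.861 = 0.239358
Locus 2: 2 * 0.096 * 0.904 = 0.173568
Locus 3: 2 * 0.162 * 0.838 = 0.271512
Locus 4: 2 * 0.123 * 0.877 = 0.215742
Locus 5: 2 * 0.104 * 0.896 = 0.186368
Locus 6: 2 * 0.176 * 0.824 = 0.290048
Locus 7: 2 * 0.058 * 0.942 = 0.109272
Locus 8: 2 * 0.037 * 0.963 = 0.071262
Locus 9: 2 * 0.089 * 0.911 = 0.162158
Locus 10: 2 * 0.016 * 0.984 = 0.031488
Locus 11: 2 * 0.023 * 0.977 = 0.044942
Locus 12: 2 * 0.13 * 0.87 = 0.2262
Locus 13: 2 * 0.113 * 0.887 = 0.200462
Locus 14: 2 * 0.068 * 0.932 = 0.126752
RMP = 1.351e-12

1.351e-12


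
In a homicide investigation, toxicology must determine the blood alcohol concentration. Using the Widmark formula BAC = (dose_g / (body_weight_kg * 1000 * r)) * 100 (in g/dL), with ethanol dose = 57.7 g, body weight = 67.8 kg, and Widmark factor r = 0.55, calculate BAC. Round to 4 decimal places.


Applying the Widmark formula:
BAC = (dose_g / (body_wt * 1000 * r)) * 100
Denominator = 67.8 * 1000 * 0.55 = 37290
BAC = (57.7 / 37290) * 100
BAC = 0.1547 g/dL

0.1547


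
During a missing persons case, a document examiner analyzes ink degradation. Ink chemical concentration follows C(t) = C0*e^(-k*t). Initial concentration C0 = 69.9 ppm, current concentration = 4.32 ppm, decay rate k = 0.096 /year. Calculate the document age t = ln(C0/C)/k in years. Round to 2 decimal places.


Document age estimation:
C0/C = 69.9 / 4.32 = 16.180556
ln(C0/C) = 2.78381
t = 2.78381 / 0.096 = 29.00 years

29.00


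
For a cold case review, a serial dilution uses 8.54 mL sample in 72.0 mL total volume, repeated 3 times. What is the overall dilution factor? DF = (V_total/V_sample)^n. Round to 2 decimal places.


Dilution factor calculation:
Single dilution = V_total / V_sample = 72.0 / 8.54 ≈ 8.430913
Number of dilutions = 3
Total DF = (72.0 / 8.54)^3 (full precision, rounded at the end) = 599.27

599.27


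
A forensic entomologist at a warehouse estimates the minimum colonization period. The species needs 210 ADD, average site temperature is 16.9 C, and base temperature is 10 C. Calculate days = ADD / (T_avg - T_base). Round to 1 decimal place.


Insect development time:
Effective temperature = avg_temp - T_base = 16.9 - 10 = 6.9 C
Days = ADD / effective_temp = 210 / 6.9 = 30.4 days

30.4


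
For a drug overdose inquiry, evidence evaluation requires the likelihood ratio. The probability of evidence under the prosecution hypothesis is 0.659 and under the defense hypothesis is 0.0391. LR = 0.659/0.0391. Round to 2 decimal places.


Likelihood ratio calculation:
LR = P(E|Hp) / P(E|Hd)
LR = 0.659 / 0.0391
LR = 16.85

16.85


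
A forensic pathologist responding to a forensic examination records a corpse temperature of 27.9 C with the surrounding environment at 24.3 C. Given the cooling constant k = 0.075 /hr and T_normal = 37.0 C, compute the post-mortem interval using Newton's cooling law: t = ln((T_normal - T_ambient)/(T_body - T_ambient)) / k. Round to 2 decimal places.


Using Newton's law of cooling:
t = ln((T_normal - T_ambient) / (T_body - T_ambient)) / k
T_normal - T_ambient = 12.7
T_body - T_ambient = 3.6
Ratio = 3.527778
ln(ratio) = 1.260668
t = 1.260668 / 0.075 = 16.81 hours

16.81


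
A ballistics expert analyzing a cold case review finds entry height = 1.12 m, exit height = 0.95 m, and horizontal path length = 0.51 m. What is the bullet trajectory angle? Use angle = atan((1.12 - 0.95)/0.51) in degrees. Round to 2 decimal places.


Bullet trajectory angle:
Height difference = 1.12 - 0.95 = 0.17 m
angle = atan(0.17 / 0.51)
angle = atan(0.333333)
angle = 18.43 degrees

18.43


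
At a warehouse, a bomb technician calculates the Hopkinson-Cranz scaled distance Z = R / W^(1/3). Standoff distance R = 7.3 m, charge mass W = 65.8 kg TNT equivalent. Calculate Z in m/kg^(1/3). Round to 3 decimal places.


Scaled distance calculation:
W^(1/3) = 65.8^(1/3) = 4.037154
Z = R / W^(1/3) = 7.3 / 4.037154
Z = 1.808 m/kg^(1/3)

1.808


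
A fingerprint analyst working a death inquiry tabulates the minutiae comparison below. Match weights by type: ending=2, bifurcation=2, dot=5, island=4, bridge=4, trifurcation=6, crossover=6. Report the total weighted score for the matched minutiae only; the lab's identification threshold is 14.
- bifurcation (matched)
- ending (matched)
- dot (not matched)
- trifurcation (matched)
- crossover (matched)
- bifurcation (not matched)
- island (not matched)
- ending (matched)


Weighted minutiae match score:
  bifurcation: matched, +2 (running total 2)
  ending: matched, +2 (running total 4)
  dot: not matched, +0
  trifurcation: matched, +6 (running total 10)
  crossover: matched, +6 (running total 16)
  bifurcation: not matched, +0
  island: not matched, +0
  ending: matched, +2 (running total 18)
Total score = 18
Threshold = 14; verdict = identification

18


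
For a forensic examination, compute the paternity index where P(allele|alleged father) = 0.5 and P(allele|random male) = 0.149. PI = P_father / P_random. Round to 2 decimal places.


Paternity Index calculation:
PI = P(allele|father) / P(allele|random)
PI = 0.5 / 0.149
PI = 3.36

3.36


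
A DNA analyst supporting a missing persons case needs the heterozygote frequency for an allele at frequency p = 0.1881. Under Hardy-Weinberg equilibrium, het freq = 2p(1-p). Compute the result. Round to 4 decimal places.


Hardy-Weinberg heterozygote frequency:
q = 1 - p = 1 - 0.1881 = 0.8119
2pq = 2 * 0.1881 * 0.8119 = 0.3054

0.3054


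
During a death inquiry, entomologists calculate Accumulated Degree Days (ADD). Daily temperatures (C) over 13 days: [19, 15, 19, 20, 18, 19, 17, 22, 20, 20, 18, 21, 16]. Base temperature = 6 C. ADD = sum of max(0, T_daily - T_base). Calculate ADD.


Computing ADD day by day:
Day 1: max(0, 19 - 6) = 13
Day 2: max(0, 15 - 6) = 9
Day 3: max(0, 19 - 6) = 13
Day 4: max(0, 20 - 6) = 14
Day 5: max(0, 18 - 6) = 12
Day 6: max(0, 19 - 6) = 13
Day 7: max(0, 17 - 6) = 11
Day 8: max(0, 22 - 6) = 16
Day 9: max(0, 20 - 6) = 14
Day 10: max(0, 20 - 6) = 14
Day 11: max(0, 18 - 6) = 12
Day 12: max(0, 21 - 6) = 15
Day 13: max(0, 16 - 6) = 10
Total ADD = 166

166


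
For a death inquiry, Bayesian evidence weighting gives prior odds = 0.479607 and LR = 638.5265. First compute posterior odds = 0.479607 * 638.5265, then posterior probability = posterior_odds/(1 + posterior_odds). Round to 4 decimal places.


Bayesian evidence evaluation:
Posterior odds = prior_odds * LR = 0.479607 * 638.5265 = 306.2418
Posterior probability = posterior_odds / (1 + posterior_odds)
= 306.2418 / (1 + 306.2418)
= 306.2418 / 307.2418
= 0.9967

0.9967


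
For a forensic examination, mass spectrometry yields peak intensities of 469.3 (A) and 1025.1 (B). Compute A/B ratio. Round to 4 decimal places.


Spectral peak ratio:
Peak A = 469.3 counts
Peak B = 1025.1 counts
Ratio = 469.3 / 1025.1 = 0.4578

0.4578


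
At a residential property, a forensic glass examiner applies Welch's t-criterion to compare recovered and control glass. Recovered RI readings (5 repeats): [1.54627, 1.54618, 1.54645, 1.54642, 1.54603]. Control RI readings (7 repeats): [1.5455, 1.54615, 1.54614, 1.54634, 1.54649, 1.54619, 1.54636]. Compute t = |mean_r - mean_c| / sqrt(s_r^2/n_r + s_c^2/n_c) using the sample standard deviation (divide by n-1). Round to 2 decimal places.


Welch's t-criterion for glass RI comparison:
Recovered mean = sum / n_r = 7.73135 / 5 = 1.54627
Control mean = sum / n_c = 10.82317 / 7 = 1.5461671
Recovered sample variance s_r^2 = 3.015e-08
Control sample variance s_c^2 = 1.0299e-07
Welch SE (unpooled) = sqrt(s_r^2/n_r + s_c^2/n_c) = sqrt(6.03e-09 + 1.47129e-08) = sqrt(2.07429e-08) = 0.000144024
|mean_r - mean_c| = 0.000102857
t = 0.000102857 / 0.000144024 = 0.71

0.71


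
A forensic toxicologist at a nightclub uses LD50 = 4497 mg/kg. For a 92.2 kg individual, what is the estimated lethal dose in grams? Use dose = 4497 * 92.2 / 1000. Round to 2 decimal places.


Lethal dose calculation:
Lethal dose = LD50 * body_weight / 1000
= 4497 * 92.2 / 1000
= 414623.4 / 1000
= 414.62 g

414.62


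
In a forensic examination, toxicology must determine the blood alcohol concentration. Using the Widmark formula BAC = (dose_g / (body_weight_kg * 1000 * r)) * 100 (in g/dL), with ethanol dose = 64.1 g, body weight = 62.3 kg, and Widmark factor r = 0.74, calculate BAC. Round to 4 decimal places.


Applying the Widmark formula:
BAC = (dose_g / (body_wt * 1000 * r)) * 100
Denominator = 62.3 * 1000 * 0.74 = 46102
BAC = (64.1 / 46102) * 100
BAC = 0.1390 g/dL

0.1390


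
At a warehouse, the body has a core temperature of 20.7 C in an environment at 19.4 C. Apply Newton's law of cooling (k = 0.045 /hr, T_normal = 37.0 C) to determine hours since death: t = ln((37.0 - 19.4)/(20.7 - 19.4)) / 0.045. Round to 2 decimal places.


Using Newton's law of cooling:
t = ln((T_normal - T_ambient) / (T_body - T_ambient)) / k
T_normal - T_ambient = 17.6
T_body - T_ambient = 1.3
Ratio = 13.538462
ln(ratio) = 2.605535
t = 2.605535 / 0.045 = 57.90 hours

57.90


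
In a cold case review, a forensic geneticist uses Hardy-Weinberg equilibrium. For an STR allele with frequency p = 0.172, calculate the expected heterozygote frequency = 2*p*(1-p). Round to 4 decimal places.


Hardy-Weinberg heterozygote frequency:
q = 1 - p = 1 - 0.172 = 0.828
2pq = 2 * 0.172 * 0.828 = 0.2848

0.2848


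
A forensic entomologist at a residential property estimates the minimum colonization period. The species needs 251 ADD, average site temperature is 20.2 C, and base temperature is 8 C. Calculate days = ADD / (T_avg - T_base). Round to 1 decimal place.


Insect development time:
Effective temperature = avg_temp - T_base = 20.2 - 8 = 12.2 C
Days = ADD / effective_temp = 251 / 12.2 = 20.6 days

20.6


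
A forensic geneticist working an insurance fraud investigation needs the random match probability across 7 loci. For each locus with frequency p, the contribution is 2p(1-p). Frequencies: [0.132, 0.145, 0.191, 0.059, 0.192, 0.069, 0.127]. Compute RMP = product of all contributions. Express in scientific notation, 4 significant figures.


Computing RMP for 7 loci:
Locus 1: 2 * 0.132 * 0.868 = 0.229152
Locus 2: 2 * 0.145 * 0.855 = 0.24795
Locus 3: 2 * 0.191 * 0.809 = 0.309038
Locus 4: 2 * 0.059 * 0.941 = 0.111038
Locus 5: 2 * 0.192 * 0.808 = 0.310272
Locus 6: 2 * 0.069 * 0.931 = 0.128478
Locus 7: 2 * 0.127 * 0.873 = 0.221742
RMP = 1.723e-05

1.723e-05


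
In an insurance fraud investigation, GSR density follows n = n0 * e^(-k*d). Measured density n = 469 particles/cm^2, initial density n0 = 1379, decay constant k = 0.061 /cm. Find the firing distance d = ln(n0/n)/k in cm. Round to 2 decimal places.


GSR distance calculation:
n0/n = 1379 / 469 = 2.940299
ln(n0/n) = 1.078511
d = 1.078511 / 0.061 = 17.68 cm

17.68


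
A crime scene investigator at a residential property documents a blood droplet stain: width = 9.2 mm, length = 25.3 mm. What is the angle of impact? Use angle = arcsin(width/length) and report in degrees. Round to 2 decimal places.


Blood spatter impact angle calculation:
width / length = 9.2 / 25.3 = 0.363636
angle = arcsin(0.363636)
angle = 21.32 degrees

21.32


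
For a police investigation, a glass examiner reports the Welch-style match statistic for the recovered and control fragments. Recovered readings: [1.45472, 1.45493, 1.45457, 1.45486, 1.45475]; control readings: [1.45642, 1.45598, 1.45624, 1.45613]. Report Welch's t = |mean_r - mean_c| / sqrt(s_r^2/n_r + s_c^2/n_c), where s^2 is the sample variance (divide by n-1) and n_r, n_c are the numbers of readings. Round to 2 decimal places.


Welch's t-criterion for glass RI comparison:
Recovered mean = sum / n_r = 7.27383 / 5 = 1.454766
Control mean = sum / n_c = 5.82477 / 4 = 1.4561925
Recovered sample variance s_r^2 = 1.913e-08
Control sample variance s_c^2 = 3.43583e-08
Welch SE (unpooled) = sqrt(s_r^2/n_r + s_c^2/n_c) = sqrt(3.826e-09 + 8.58958e-09) = sqrt(1.24156e-08) = 0.000111425
|mean_r - mean_c| = 0.0014265
t = 0.0014265 / 0.000111425 = 12.80

12.80


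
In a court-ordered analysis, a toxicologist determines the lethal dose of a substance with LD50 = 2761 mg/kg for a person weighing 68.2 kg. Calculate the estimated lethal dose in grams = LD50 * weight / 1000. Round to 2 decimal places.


Lethal dose calculation:
Lethal dose = LD50 * body_weight / 1000
= 2761 * 68.2 / 1000
= 188300.2 / 1000
= 188.30 g

188.30


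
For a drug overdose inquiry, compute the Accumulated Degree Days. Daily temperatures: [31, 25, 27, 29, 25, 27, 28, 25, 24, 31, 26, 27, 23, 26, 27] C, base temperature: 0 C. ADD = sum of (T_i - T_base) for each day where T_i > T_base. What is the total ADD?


Computing ADD day by day:
Day 1: max(0, 31 - 0) = 31
Day 2: max(0, 25 - 0) = 25
Day 3: max(0, 27 - 0) = 27
Day 4: max(0, 29 - 0) = 29
Day 5: max(0, 25 - 0) = 25
Day 6: max(0, 27 - 0) = 27
Day 7: max(0, 28 - 0) = 28
Day 8: max(0, 25 - 0) = 25
Day 9: max(0, 24 - 0) = 24
Day 10: max(0, 31 - 0) = 31
Day 11: max(0, 26 - 0) = 26
Day 12: max(0, 27 - 0) = 27
Day 13: max(0, 23 - 0) = 23
Day 14: max(0, 26 - 0) = 26
Day 15: max(0, 27 - 0) = 27
Total ADD = 401

401


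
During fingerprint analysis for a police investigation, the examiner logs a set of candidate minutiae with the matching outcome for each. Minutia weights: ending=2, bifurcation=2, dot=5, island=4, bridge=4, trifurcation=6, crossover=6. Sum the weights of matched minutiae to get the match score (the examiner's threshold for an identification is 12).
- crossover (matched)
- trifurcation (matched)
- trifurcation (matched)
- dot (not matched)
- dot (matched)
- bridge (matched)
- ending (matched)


Weighted minutiae match score:
  crossover: matched, +6 (running total 6)
  trifurcation: matched, +6 (running total 12)
  trifurcation: matched, +6 (running total 18)
  dot: not matched, +0
  dot: matched, +5 (running total 23)
  bridge: matched, +4 (running total 27)
  ending: matched, +2 (running total 29)
Total score = 29
Threshold = 12; verdict = identification

29


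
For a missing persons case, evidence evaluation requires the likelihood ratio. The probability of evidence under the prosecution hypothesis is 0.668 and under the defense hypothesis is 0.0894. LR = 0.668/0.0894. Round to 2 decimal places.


Likelihood ratio calculation:
LR = P(E|Hp) / P(E|Hd)
LR = 0.668 / 0.0894
LR = 7.47

7.47


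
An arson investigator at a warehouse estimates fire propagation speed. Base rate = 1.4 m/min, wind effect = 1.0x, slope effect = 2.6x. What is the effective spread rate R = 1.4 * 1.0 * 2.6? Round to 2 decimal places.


Fire spread rate calculation:
R = R0 * wind_factor * slope_factor
= 1.4 * 1.0 * 2.6
= 1.4 * 2.6
= 3.64 m/min

3.64


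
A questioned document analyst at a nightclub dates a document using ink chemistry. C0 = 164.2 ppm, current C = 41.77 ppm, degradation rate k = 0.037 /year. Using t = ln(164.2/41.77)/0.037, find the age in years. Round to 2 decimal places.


Document age estimation:
C0/C = 164.2 / 41.77 = 3.931051
ln(C0/C) = 1.368907
t = 1.368907 / 0.037 = 37.00 years

37.00


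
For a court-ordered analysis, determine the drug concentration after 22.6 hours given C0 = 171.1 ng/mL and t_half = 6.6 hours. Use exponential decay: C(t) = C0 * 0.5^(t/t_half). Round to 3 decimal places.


Drug concentration decay:
Number of half-lives = t / t_half = 22.6 / 6.6 = 3.424242
Decay factor = 0.5^3.424242 = 0.09315377
C(t) = 171.1 * 0.09315377 = 15.939 ng/mL

15.939


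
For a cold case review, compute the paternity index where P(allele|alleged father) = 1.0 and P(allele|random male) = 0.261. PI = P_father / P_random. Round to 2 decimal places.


Paternity Index calculation:
PI = P(allele|father) / P(allele|random)
PI = 1.0 / 0.261
PI = 3.83

3.83


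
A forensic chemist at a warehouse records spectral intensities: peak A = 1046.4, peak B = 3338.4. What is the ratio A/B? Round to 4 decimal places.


Spectral peak ratio:
Peak A = 1046.4 counts
Peak B = 3338.4 counts
Ratio = 1046.4 / 3338.4 = 0.3134

0.3134


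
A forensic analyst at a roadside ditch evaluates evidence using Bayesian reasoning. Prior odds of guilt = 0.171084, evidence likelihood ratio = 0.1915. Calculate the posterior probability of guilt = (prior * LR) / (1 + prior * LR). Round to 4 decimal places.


Bayesian evidence evaluation:
Posterior odds = prior_odds * LR = 0.171084 * 0.1915 = 0.03276259
Posterior probability = posterior_odds / (1 + posterior_odds)
= 0.03276259 / (1 + 0.03276259)
= 0.03276259 / 1.03276259
= 0.0317

0.0317


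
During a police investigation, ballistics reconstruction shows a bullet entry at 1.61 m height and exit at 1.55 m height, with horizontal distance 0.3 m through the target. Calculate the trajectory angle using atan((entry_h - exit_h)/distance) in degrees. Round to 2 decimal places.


Bullet trajectory angle:
Height difference = 1.61 - 1.55 = 0.06 m
angle = atan(0.06 / 0.3)
angle = atan(0.2)
angle = 11.31 degrees

11.31


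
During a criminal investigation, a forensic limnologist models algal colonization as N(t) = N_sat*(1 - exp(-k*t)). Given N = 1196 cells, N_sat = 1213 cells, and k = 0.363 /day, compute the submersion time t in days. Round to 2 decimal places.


PMSI from diatom colonization curve:
N / N_sat = 1196 / 1213 = 0.985985
1 - N/N_sat = 0.014015
ln(1 - N/N_sat) = -4.267627
t = -ln(1 - N/N_sat) / k = -(-4.267627) / 0.363 = 11.76 days

11.76


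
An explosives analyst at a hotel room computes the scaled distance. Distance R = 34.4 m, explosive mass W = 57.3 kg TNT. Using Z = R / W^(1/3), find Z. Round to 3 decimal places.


Scaled distance calculation:
W^(1/3) = 57.3^(1/3) = 3.855241
Z = R / W^(1/3) = 34.4 / 3.855241
Z = 8.923 m/kg^(1/3)

8.923


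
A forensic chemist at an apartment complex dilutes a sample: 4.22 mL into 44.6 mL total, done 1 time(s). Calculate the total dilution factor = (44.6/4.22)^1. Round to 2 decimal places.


Dilution factor calculation:
Single dilution = V_total / V_sample = 44.6 / 4.22 ≈ 10.56872
Number of dilutions = 1
Total DF = (44.6 / 4.22)^1 (full precision, rounded at the end) = 10.57

10.57


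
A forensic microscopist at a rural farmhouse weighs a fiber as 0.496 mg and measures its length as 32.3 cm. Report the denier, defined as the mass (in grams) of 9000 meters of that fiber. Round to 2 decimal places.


Denier calculation:
Mass in grams = 0.496 mg / 1000 = 0.000496 g
Length in meters = 32.3 cm / 100 = 0.323 m
Linear density = mass / length = 0.000496 / 0.323 = 0.0015356 g/m
Denier = (g/m) * 9000 = 0.0015356 * 9000 = 13.82

13.82


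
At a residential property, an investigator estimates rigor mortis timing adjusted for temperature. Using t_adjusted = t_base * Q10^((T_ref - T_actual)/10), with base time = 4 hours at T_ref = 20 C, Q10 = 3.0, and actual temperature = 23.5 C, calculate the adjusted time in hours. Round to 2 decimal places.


Rigor mortis time adjustment:
Exponent = (T_ref - T_actual) / 10 = (20 - 23.5) / 10 = -0.35
Q10 factor = 3.0^-0.35 = 0.68078
t_adjusted = 4 * 0.68078 = 2.72 hours

2.72


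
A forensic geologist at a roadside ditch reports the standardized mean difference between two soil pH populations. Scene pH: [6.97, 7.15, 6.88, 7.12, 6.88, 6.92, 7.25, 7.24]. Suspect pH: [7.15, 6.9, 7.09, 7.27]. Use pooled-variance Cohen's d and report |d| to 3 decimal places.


Pooled-variance Cohen's d for soil pH comparison:
Scene mean = 56.41 / 8 = 7.05125
Suspect mean = 28.41 / 4 = 7.1025
Scene sample variance s_s^2 = 0.024584
Suspect sample variance s_c^2 = 0.023825
Pooled variance = ((n_s-1)*s_s^2 + (n_c-1)*s_c^2) / (n_s + n_c - 2) = 0.024356
Pooled SD = sqrt(0.024356) = 0.156064
Mean difference = -0.05125
|d| = |-0.05125| / 0.156064 = 0.328

0.328


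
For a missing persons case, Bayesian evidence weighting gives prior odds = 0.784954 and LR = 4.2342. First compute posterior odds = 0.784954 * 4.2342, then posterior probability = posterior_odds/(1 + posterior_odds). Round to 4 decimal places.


Bayesian evidence evaluation:
Posterior odds = prior_odds * LR = 0.784954 * 4.2342 = 3.323652
Posterior probability = posterior_odds / (1 + posterior_odds)
= 3.323652 / (1 + 3.323652)
= 3.323652 / 4.323652
= 0.7687

0.7687


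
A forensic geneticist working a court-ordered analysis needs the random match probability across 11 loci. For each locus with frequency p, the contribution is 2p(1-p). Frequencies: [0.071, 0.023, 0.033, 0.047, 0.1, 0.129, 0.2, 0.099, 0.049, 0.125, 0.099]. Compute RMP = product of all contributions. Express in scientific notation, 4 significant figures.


Computing RMP for 11 loci:
Locus 1: 2 * 0.071 * 0.929 = 0.131918
Locus 2: 2 * 0.023 * 0.977 = 0.044942
Locus 3: 2 * 0.033 * 0.967 = 0.063822
Locus 4: 2 * 0.047 * 0.953 = 0.089582
Locus 5: 2 * 0.1 * 0.9 = 0.18
Locus 6: 2 * 0.129 * 0.871 = 0.224718
Locus 7: 2 * 0.2 * 0.8 = 0.32
Locus 8: 2 * 0.099 * 0.901 = 0.178398
Locus 9: 2 * 0.049 * 0.951 = 0.093198
Locus 10: 2 * 0.125 * 0.875 = 0.21875
Locus 11: 2 * 0.099 * 0.901 = 0.178398
RMP = 2.847e-10

2.847e-10


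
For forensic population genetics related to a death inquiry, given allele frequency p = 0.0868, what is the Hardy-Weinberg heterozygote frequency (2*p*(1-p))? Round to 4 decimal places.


Hardy-Weinberg heterozygote frequency:
q = 1 - p = 1 - 0.0868 = 0.9132
2pq = 2 * 0.0868 * 0.9132 = 0.1585

0.1585


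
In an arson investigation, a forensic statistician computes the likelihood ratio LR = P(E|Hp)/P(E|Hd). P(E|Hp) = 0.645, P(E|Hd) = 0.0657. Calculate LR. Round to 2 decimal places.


Likelihood ratio calculation:
LR = P(E|Hp) / P(E|Hd)
LR = 0.645 / 0.0657
LR = 9.82

9.82


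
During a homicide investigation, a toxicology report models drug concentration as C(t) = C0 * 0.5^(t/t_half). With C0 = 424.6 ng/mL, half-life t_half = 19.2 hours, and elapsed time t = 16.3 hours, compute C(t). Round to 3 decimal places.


Drug concentration decay:
Number of half-lives = t / t_half = 16.3 / 19.2 = 0.848958
Decay factor = 0.5^0.848958 = 0.55518558
C(t) = 424.6 * 0.55518558 = 235.732 ng/mL

235.732


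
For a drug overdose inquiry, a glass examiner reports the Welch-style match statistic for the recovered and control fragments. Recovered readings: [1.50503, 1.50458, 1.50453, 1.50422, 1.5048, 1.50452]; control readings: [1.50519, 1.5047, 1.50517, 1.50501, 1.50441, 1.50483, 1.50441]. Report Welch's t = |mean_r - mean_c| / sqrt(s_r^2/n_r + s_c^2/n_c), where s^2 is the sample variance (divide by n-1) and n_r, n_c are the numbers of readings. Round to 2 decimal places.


Welch's t-criterion for glass RI comparison:
Recovered mean = sum / n_r = 9.02768 / 6 = 1.5046133
Control mean = sum / n_c = 10.53372 / 7 = 1.5048171
Recovered sample variance s_r^2 = 7.59867e-08
Control sample variance s_c^2 = 1.0769e-07
Welch SE (unpooled) = sqrt(s_r^2/n_r + s_c^2/n_c) = sqrt(1.26644e-08 + 1.53844e-08) = sqrt(2.80488e-08) = 0.000167478
|mean_r - mean_c| = 0.00020381
t = 0.00020381 / 0.000167478 = 1.22

1.22


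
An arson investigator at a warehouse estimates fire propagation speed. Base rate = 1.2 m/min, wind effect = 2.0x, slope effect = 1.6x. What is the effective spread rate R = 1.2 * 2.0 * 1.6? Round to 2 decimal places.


Fire spread rate calculation:
R = R0 * wind_factor * slope_factor
= 1.2 * 2.0 * 1.6
= 2.4 * 1.6
= 3.84 m/min

3.84


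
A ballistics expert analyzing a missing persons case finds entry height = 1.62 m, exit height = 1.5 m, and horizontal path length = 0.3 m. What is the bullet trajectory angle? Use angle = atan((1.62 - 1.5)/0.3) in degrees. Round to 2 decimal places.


Bullet trajectory angle:
Height difference = 1.62 - 1.5 = 0.12 m
angle = atan(0.12 / 0.3)
angle = atan(0.4)
angle = 21.80 degrees

21.80


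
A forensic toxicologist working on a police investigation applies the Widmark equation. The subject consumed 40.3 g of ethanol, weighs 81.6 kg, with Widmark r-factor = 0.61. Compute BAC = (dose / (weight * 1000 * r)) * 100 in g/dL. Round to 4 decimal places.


Applying the Widmark formula:
BAC = (dose_g / (body_wt * 1000 * r)) * 100
Denominator = 81.6 * 1000 * 0.61 = 49776
BAC = (40.3 / 49776) * 100
BAC = 0.0810 g/dL

0.0810


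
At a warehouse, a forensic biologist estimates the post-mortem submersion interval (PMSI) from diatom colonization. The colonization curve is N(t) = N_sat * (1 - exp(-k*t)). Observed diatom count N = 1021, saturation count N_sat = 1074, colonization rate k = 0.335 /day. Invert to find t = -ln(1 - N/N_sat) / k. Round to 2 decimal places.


PMSI from diatom colonization curve:
N / N_sat = 1021 / 1074 = 0.950652
1 - N/N_sat = 0.049348
ln(1 - N/N_sat) = -3.008858
t = -ln(1 - N/N_sat) / k = -(-3.008858) / 0.335 = 8.98 days

8.98


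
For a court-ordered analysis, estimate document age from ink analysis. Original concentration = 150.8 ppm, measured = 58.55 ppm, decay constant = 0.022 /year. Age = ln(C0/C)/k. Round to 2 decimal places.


Document age estimation:
C0/C = 150.8 / 58.55 = 2.575576
ln(C0/C) = 0.946073
t = 0.946073 / 0.022 = 43.00 years

43.00


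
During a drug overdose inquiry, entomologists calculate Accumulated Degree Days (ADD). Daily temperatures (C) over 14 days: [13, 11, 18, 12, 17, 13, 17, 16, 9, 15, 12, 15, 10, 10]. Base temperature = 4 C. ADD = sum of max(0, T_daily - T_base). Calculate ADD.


Computing ADD day by day:
Day 1: max(0, 13 - 4) = 9
Day 2: max(0, 11 - 4) = 7
Day 3: max(0, 18 - 4) = 14
Day 4: max(0, 12 - 4) = 8
Day 5: max(0, 17 - 4) = 13
Day 6: max(0, 13 - 4) = 9
Day 7: max(0, 17 - 4) = 13
Day 8: max(0, 16 - 4) = 12
Day 9: max(0, 9 - 4) = 5
Day 10: max(0, 15 - 4) = 11
Day 11: max(0, 12 - 4) = 8
Day 12: max(0, 15 - 4) = 11
Day 13: max(0, 10 - 4) = 6
Day 14: max(0, 10 - 4) = 6
Total ADD = 132

132


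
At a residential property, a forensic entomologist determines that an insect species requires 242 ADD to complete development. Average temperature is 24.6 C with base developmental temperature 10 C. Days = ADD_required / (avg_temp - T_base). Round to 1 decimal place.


Insect development time:
Effective temperature = avg_temp - T_base = 24.6 - 10 = 14.6 C
Days = ADD / effective_temp = 242 / 14.6 = 16.6 days

16.6


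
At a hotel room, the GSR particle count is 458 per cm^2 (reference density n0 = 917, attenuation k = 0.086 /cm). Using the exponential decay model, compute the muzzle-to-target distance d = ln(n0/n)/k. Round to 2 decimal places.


GSR distance calculation:
n0/n = 917 / 458 = 2.002183
ln(n0/n) = 0.694238
d = 0.694238 / 0.086 = 8.07 cm

8.07


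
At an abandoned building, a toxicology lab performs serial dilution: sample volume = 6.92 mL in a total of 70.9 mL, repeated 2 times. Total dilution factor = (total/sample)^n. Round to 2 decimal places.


Dilution factor calculation:
Single dilution = V_total / V_sample = 70.9 / 6.92 ≈ 10.245665
Number of dilutions = 2
Total DF = (70.9 / 6.92)^2 (full precision, rounded at the end) = 104.97

104.97


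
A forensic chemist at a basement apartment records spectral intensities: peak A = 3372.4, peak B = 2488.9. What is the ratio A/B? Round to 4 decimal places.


Spectral peak ratio:
Peak A = 3372.4 counts
Peak B = 2488.9 counts
Ratio = 3372.4 / 2488.9 = 1.3550

1.3550


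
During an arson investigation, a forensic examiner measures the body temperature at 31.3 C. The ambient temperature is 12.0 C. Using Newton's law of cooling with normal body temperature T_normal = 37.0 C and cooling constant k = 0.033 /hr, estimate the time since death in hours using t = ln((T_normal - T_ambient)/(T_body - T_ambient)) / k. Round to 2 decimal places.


Using Newton's law of cooling:
t = ln((T_normal - T_ambient) / (T_body - T_ambient)) / k
T_normal - T_ambient = 25.0
T_body - T_ambient = 19.3
Ratio = 1.295337
ln(ratio) = 0.258771
t = 0.258771 / 0.033 = 7.84 hours

7.84


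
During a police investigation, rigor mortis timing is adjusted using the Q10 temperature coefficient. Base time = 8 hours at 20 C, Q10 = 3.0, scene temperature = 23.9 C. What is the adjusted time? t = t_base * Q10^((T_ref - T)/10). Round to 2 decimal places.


Rigor mortis time adjustment:
Exponent = (T_ref - T_actual) / 10 = (20 - 23.9) / 10 = -0.39
Q10 factor = 3.0^-0.39 = 0.65151
t_adjusted = 8 * 0.65151 = 5.21 hours

5.21


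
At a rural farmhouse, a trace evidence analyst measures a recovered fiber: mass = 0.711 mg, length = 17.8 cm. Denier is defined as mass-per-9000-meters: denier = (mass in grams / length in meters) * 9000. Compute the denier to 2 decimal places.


Denier calculation:
Mass in grams = 0.711 mg / 1000 = 0.000711 g
Length in meters = 17.8 cm / 100 = 0.178 m
Linear density = mass / length = 0.000711 / 0.178 = 0.00399438 g/m
Denier = (g/m) * 9000 = 0.00399438 * 9000 = 35.95

35.95


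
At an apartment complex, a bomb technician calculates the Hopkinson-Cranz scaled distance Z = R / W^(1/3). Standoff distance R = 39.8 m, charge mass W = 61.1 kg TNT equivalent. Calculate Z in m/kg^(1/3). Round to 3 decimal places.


Scaled distance calculation:
W^(1/3) = 61.1^(1/3) = 3.938647
Z = R / W^(1/3) = 39.8 / 3.938647
Z = 10.105 m/kg^(1/3)

10.105


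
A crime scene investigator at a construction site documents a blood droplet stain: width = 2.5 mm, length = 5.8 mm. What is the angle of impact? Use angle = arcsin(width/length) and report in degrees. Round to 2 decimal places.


Blood spatter impact angle calculation:
width / length = 2.5 / 5.8 = 0.431034
angle = arcsin(0.431034)
angle = 25.53 degrees

25.53


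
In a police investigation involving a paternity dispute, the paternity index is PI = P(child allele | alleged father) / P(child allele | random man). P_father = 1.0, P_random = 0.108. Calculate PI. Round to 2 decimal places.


Paternity Index calculation:
PI = P(allele|father) / P(allele|random)
PI = 1.0 / 0.108
PI = 9.26

9.26


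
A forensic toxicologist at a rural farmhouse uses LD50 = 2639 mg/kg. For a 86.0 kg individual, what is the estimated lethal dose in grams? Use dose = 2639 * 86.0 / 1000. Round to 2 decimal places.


Lethal dose calculation:
Lethal dose = LD50 * body_weight / 1000
= 2639 * 86.0 / 1000
= 226954 / 1000
= 226.95 g

226.95


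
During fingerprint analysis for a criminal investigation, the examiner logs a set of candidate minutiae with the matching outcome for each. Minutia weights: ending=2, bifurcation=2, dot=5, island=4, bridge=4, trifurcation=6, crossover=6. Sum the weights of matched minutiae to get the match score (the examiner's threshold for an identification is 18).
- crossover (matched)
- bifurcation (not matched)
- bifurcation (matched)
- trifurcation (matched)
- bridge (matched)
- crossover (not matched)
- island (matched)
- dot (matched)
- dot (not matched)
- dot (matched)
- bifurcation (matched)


Weighted minutiae match score:
  crossover: matched, +6 (running total 6)
  bifurcation: not matched, +0
  bifurcation: matched, +2 (running total 8)
  trifurcation: matched, +6 (running total 14)
  bridge: matched, +4 (running total 18)
  crossover: not matched, +0
  island: matched, +4 (running total 22)
  dot: matched, +5 (running total 27)
  dot: not matched, +0
  dot: matched, +5 (running total 32)
  bifurcation: matched, +2 (running total 34)
Total score = 34
Threshold = 18; verdict = identification

34


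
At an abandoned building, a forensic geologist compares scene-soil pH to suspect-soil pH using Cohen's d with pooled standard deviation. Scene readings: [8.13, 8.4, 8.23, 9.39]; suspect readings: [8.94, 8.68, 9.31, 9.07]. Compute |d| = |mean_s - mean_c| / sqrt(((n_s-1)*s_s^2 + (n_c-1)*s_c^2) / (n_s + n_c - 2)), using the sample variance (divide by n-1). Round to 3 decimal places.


Pooled-variance Cohen's d for soil pH comparison:
Scene mean = 34.15 / 4 = 8.5375
Suspect mean = 36 / 4 = 9
Scene sample variance s_s^2 = 0.335425
Suspect sample variance s_c^2 = 0.069
Pooled variance = ((n_s-1)*s_s^2 + (n_c-1)*s_c^2) / (n_s + n_c - 2) = 0.202213
Pooled SD = sqrt(0.202213) = 0.449681
Mean difference = -0.4625
|d| = |-0.4625| / 0.449681 = 1.029

1.029


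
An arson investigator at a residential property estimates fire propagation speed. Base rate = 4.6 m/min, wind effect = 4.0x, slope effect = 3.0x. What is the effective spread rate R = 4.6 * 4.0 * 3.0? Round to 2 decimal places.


Fire spread rate calculation:
R = R0 * wind_factor * slope_factor
= 4.6 * 4.0 * 3.0
= 18.4 * 3.0
= 55.20 m/min

55.20


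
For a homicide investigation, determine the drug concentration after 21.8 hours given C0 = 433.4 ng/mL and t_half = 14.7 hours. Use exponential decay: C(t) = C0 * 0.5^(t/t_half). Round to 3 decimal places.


Drug concentration decay:
Number of half-lives = t / t_half = 21.8 / 14.7 = 1.482993
Decay factor = 0.5^1.482993 = 0.35774587
C(t) = 433.4 * 0.35774587 = 155.047 ng/mL

155.047


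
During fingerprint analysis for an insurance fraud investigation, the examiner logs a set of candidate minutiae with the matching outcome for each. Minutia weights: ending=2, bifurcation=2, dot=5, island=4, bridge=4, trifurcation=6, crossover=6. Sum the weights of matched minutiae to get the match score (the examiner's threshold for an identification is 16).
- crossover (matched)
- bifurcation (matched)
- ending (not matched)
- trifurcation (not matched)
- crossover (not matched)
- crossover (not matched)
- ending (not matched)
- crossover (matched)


Weighted minutiae match score:
  crossover: matched, +6 (running total 6)
  bifurcation: matched, +2 (running total 8)
  ending: not matched, +0
  trifurcation: not matched, +0
  crossover: not matched, +0
  crossover: not matched, +0
  ending: not matched, +0
  crossover: matched, +6 (running total 14)
Total score = 14
Threshold = 16; verdict = inconclusive

14


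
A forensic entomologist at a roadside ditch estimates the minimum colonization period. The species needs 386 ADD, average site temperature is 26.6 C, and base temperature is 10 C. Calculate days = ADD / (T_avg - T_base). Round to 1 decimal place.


Insect development time:
Effective temperature = avg_temp - T_base = 26.6 - 10 = 16.6 C
Days = ADD / effective_temp = 386 / 16.6 = 23.3 days

23.3


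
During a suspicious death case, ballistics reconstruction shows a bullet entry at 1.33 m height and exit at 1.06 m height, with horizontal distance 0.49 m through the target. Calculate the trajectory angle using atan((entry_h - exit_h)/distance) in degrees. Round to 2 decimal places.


Bullet trajectory angle:
Height difference = 1.33 - 1.06 = 0.27 m
angle = atan(0.27 / 0.49)
angle = atan(0.55102)
angle = 28.86 degrees

28.86


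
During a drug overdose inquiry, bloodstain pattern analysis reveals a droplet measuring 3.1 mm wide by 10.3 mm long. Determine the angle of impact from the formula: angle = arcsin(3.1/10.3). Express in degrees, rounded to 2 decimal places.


Blood spatter impact angle calculation:
width / length = 3.1 / 10.3 = 0.300971
angle = arcsin(0.300971)
angle = 17.52 degrees

17.52


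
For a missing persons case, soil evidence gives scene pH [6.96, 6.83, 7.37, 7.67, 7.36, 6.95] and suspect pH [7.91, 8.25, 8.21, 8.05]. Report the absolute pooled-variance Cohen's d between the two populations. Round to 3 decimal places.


Pooled-variance Cohen's d for soil pH comparison:
Scene mean = 43.14 / 6 = 7.19
Suspect mean = 32.42 / 4 = 8.105
Scene sample variance s_s^2 = 0.10636
Suspect sample variance s_c^2 = 0.024367
Pooled variance = ((n_s-1)*s_s^2 + (n_c-1)*s_c^2) / (n_s + n_c - 2) = 0.075612
Pooled SD = sqrt(0.075612) = 0.274976
Mean difference = -0.915
|d| = |-0.915| / 0.274976 = 3.328

3.328


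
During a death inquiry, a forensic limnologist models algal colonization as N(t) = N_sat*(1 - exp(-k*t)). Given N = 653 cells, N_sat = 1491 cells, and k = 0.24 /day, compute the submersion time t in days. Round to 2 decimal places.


PMSI from diatom colonization curve:
N / N_sat = 653 / 1491 = 0.437961
1 - N/N_sat = 0.562039
ln(1 - N/N_sat) = -0.576184
t = -ln(1 - N/N_sat) / k = -(-0.576184) / 0.24 = 2.40 days

2.40
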